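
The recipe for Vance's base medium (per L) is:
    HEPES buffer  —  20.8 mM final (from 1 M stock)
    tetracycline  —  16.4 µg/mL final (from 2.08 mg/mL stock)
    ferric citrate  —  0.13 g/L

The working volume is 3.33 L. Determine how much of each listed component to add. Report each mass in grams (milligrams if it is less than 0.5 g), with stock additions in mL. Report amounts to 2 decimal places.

HEPES buffer 69.26 mL; tetracycline 26.26 mL; ferric citrate 432.90 mg

Working volume: 3.33 L.
HEPES buffer: C1V1 = C2V2 → 20.8 mM × 3330 mL ÷ 1000 mM = 69.26 mL
tetracycline: V = C2·V2/C1 = 16.4 µg/mL × 3330 mL ÷ 2080 µg/mL = 26.26 mL
ferric citrate: 0.13 g/L × 3.33 L = 0.4329 g = 432.90 mg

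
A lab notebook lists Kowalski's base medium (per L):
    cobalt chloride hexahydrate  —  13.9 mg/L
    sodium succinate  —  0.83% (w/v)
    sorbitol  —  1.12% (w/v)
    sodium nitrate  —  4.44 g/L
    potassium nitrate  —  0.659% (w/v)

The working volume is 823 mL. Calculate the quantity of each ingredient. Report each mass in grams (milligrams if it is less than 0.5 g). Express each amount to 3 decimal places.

cobalt chloride hexahydrate 11.440 mg; sodium succinate 6.831 g; sorbitol 9.218 g; sodium nitrate 3.654 g; potassium nitrate 5.424 g

Target volume = 823 mL = 0.823 L.
cobalt chloride hexahydrate: 13.9 mg/L × 0.823 L = 11.440 mg
sodium succinate: 0.83% w/v = 8.3 g/L → 8.3 × 0.823 L = 6.831 g
sorbitol: 1.12 g per 100 mL × 823 mL ÷ 100 = 9.218 g
sodium nitrate: 4.44 g/L × 0.823 L = 3.654 g
potassium nitrate: 0.659 g per 100 mL × 823 mL ÷ 100 = 5.424 g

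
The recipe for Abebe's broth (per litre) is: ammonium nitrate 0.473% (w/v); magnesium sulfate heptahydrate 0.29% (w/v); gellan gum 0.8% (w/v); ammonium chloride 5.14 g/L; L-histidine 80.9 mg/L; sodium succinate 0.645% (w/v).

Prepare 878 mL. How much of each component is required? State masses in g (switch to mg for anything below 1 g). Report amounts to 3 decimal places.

Target volume = 878 mL = 0.878 L.
ammonium nitrate: 0.473 g per 100 mL × 878 mL ÷ 100 = 4.153 g
magnesium sulfate heptahydrate: 0.29% w/v = 2.9 g/L → 2.9 × 0.878 L = 2.546 g
gellan gum: 0.8% w/v = 8 g/L → 8 × 0.878 L = 7.024 g
ammonium chloride: 5.14 g/L × 0.878 L = 4.513 g
L-histidine: 80.9 mg/L × 0.878 L = 71.030 mg
sodium succinate: 0.645 g per 100 mL × 878 mL ÷ 100 = 5.663 g

ammonium nitrate 4.153 g; magnesium sulfate heptahydrate 2.546 g; gellan gum 7.024 g; ammonium chloride 4.513 g; L-histidine 71.030 mg; sodium succinate 5.663 g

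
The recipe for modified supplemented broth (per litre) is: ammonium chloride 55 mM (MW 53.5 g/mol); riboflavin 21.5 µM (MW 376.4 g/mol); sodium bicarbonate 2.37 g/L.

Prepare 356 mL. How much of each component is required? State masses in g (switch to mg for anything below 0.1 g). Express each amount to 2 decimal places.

ammonium chloride 1.05 g; riboflavin 2.88 mg; sodium bicarbonate 0.84 g

Target volume = 356 mL = 0.356 L.
ammonium chloride: 55 mmol/L × 53.5 g/mol × 0.356 L ÷ 1000 = 1.05 g
riboflavin: 21.5 µmol/L × 376.4 g/mol × 0.356 L ÷ 1000 = 2.88 mg
sodium bicarbonate: 2.37 g/L × 0.356 L = 0.84 g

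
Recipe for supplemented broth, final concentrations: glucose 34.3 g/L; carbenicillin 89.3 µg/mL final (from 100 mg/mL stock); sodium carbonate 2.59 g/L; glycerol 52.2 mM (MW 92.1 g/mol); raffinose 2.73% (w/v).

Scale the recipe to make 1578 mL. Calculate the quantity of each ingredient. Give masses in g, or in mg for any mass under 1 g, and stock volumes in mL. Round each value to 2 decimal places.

glucose 54.13 g; carbenicillin 1.41 mL; sodium carbonate 4.09 g; glycerol 7.59 g; raffinose 43.08 g

Target volume = 1578 mL = 1.578 L.
glucose: 34.3 g/L × 1.578 L = 54.13 g
carbenicillin: V = C2·V2/C1 = 89.3 µg/mL × 1578 mL ÷ 100000 µg/mL = 1.41 mL
sodium carbonate: 2.59 g/L × 1.578 L = 4.09 g
glycerol: 52.2 mmol/L × 92.1 g/mol × 1.578 L ÷ 1000 = 7.59 g
raffinose: 2.73% w/v = 27.3 g/L → 27.3 × 1.578 L = 43.08 g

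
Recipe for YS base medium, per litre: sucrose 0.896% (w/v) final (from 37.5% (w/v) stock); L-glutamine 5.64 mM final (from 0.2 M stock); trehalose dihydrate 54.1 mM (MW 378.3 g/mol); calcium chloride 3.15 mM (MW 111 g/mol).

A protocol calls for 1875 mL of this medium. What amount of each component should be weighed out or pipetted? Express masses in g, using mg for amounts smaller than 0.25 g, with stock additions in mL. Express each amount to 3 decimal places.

sucrose 44.800 mL; L-glutamine 52.875 mL; trehalose dihydrate 38.374 g; calcium chloride 0.656 g

Target volume = 1875 mL = 1.875 L.
sucrose: C1V1 = C2V2 → 0.896% ÷ 37.5% × 1875 mL = 44.800 mL
L-glutamine: V = C2·V2/C1 = 5.64 mM × 1875 mL ÷ 200 mM = 52.875 mL
trehalose dihydrate: 54.1 mmol/L × 378.3 g/mol × 1.875 L ÷ 1000 = 38.374 g
calcium chloride: 3.15 mmol/L × 111 g/mol × 1.875 L ÷ 1000 = 0.656 g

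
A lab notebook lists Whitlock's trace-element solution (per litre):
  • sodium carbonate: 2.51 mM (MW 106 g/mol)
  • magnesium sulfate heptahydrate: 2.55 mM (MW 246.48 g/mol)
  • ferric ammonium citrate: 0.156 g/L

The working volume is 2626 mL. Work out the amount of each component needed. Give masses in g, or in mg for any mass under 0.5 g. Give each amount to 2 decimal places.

Working volume: 2626 mL = 2.626 L.
sodium carbonate: 2.51 mmol/L × 106 g/mol × 2.626 L ÷ 1000 = 0.70 g
magnesium sulfate heptahydrate: 2.55 mmol/L × 246.48 g/mol × 2.626 L ÷ 1000 = 1.65 g
ferric ammonium citrate: 0.156 g/L × 2.626 L = 0.409656 g = 409.66 mg

sodium carbonate 0.70 g; magnesium sulfate heptahydrate 1.65 g; ferric ammonium citrate 409.66 mg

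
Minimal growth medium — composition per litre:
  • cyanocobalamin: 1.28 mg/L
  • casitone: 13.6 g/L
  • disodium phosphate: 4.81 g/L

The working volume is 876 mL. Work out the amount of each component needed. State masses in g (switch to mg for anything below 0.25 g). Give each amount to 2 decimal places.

Scale factor relative to 1 L: 0.876.
cyanocobalamin: 1.28 mg/L × 0.876 L = 1.12 mg
casitone: 13.6 g/L × 0.876 L = 11.91 g
disodium phosphate: 4.81 g/L × 0.876 L = 4.21 g

cyanocobalamin 1.12 mg; casitone 11.91 g; disodium phosphate 4.21 g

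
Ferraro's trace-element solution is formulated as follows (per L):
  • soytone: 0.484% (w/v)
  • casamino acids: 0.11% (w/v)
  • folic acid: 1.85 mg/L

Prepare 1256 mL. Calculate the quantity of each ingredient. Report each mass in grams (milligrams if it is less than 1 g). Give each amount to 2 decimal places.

Target volume = 1256 mL = 1.256 L.
soytone: 0.484 g per 100 mL × 1256 mL ÷ 100 = 6.08 g
casamino acids: 0.11% w/v = 1.1 g/L → 1.1 × 1.256 L = 1.38 g
folic acid: 1.85 mg/L × 1.256 L = 2.32 mg

soytone 6.08 g; casamino acids 1.38 g; folic acid 2.32 mg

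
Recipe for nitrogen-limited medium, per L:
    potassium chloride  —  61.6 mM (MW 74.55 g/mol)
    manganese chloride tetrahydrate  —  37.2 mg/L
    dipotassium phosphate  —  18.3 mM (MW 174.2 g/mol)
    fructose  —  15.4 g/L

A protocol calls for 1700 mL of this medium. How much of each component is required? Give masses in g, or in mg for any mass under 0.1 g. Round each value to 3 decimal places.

potassium chloride 7.807 g; manganese chloride tetrahydrate 63.240 mg; dipotassium phosphate 5.419 g; fructose 26.180 g

Working volume: 1700 mL = 1.7 L.
potassium chloride: 61.6 mmol/L × 74.55 g/mol × 1.7 L ÷ 1000 = 7.807 g
manganese chloride tetrahydrate: 37.2 mg/L × 1.7 L = 63.240 mg
dipotassium phosphate: 18.3 mmol/L × 174.2 g/mol × 1.7 L ÷ 1000 = 5.419 g
fructose: 15.4 g/L × 1.7 L = 26.180 g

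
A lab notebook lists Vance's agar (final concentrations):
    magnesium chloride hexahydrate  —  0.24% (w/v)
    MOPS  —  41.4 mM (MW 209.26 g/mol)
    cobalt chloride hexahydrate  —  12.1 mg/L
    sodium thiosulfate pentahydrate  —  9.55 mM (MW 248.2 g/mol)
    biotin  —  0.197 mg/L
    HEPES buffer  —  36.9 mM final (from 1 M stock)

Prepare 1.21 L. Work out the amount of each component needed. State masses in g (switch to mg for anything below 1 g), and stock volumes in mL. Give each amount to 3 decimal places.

magnesium chloride hexahydrate 2.904 g; MOPS 10.483 g; cobalt chloride hexahydrate 14.641 mg; sodium thiosulfate pentahydrate 2.868 g; biotin 0.238 mg; HEPES buffer 44.649 mL

Working volume: 1.21 L.
magnesium chloride hexahydrate: 0.24 g per 100 mL × 1210 mL ÷ 100 = 2.904 g
MOPS: 41.4 mmol/L × 209.26 g/mol × 1.21 L ÷ 1000 = 10.483 g
cobalt chloride hexahydrate: 12.1 mg/L × 1.21 L = 14.641 mg
sodium thiosulfate pentahydrate: 9.55 mmol/L × 248.2 g/mol × 1.21 L ÷ 1000 = 2.868 g
biotin: 0.197 mg/L × 1.21 L = 0.238 mg
HEPES buffer: dilute stock: 36.9 mM × 1210 mL ÷ 1000 mM = 44.649 mL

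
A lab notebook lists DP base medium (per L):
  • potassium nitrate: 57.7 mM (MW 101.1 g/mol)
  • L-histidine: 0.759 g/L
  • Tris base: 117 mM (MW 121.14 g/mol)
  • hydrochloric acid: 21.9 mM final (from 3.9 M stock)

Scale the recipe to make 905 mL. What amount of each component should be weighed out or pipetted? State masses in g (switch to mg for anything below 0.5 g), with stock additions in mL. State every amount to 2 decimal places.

Working volume: 905 mL = 0.905 L.
potassium nitrate: 57.7 mmol/L × 101.1 g/mol × 0.905 L ÷ 1000 = 5.28 g
L-histidine: 0.759 g/L × 0.905 L = 0.69 g
Tris base: 117 mmol/L × 121.14 g/mol × 0.905 L ÷ 1000 = 12.83 g
hydrochloric acid: dilute stock: 21.9 mM × 905 mL ÷ 3900 mM = 5.08 mL

potassium nitrate 5.28 g; L-histidine 0.69 g; Tris base 12.83 g; hydrochloric acid 5.08 mL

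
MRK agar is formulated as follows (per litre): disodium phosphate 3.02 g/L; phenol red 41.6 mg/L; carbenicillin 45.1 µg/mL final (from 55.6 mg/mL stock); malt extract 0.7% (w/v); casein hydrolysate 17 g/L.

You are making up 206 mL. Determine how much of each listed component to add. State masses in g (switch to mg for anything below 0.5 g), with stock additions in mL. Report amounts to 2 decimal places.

Target volume = 206 mL = 0.206 L.
disodium phosphate: 3.02 g/L × 0.206 L = 0.62 g
phenol red: 41.6 mg/L × 0.206 L = 8.57 mg
carbenicillin: dilute stock: 45.1 µg/mL × 206 mL ÷ 55600 µg/mL = 0.17 mL
malt extract: 0.7% w/v = 7 g/L → 7 × 0.206 L = 1.44 g
casein hydrolysate: 17 g/L × 0.206 L = 3.50 g

disodium phosphate 0.62 g; phenol red 8.57 mg; carbenicillin 0.17 mL; malt extract 1.44 g; casein hydrolysate 3.50 g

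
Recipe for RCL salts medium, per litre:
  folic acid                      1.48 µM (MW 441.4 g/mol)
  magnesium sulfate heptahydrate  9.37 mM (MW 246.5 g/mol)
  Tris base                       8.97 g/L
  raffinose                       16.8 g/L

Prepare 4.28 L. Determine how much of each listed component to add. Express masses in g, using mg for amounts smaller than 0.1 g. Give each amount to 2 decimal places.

folic acid 2.80 mg; magnesium sulfate heptahydrate 9.89 g; Tris base 38.39 g; raffinose 71.90 g

Working volume: 4.28 L.
folic acid: 1.48 µmol/L × 441.4 g/mol × 4.28 L ÷ 1000 = 2.80 mg
magnesium sulfate heptahydrate: 9.37 mmol/L × 246.5 g/mol × 4.28 L ÷ 1000 = 9.89 g
Tris base: 8.97 g/L × 4.28 L = 38.39 g
raffinose: 16.8 g/L × 4.28 L = 71.90 g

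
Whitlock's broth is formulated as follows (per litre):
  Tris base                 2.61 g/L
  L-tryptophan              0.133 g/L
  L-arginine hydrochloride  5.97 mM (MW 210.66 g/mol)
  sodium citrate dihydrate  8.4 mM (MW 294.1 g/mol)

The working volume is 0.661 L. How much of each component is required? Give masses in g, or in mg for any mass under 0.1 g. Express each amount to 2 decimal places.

Tris base 1.73 g; L-tryptophan 87.91 mg; L-arginine hydrochloride 0.83 g; sodium citrate dihydrate 1.63 g

Working volume: 0.661 L.
Tris base: 2.61 g/L × 0.661 L = 1.73 g
L-tryptophan: 0.133 g/L × 0.661 L = 0.087913 g = 87.91 mg
L-arginine hydrochloride: 5.97 mmol/L × 210.66 g/mol × 0.661 L ÷ 1000 = 0.83 g
sodium citrate dihydrate: 8.4 mmol/L × 294.1 g/mol × 0.661 L ÷ 1000 = 1.63 g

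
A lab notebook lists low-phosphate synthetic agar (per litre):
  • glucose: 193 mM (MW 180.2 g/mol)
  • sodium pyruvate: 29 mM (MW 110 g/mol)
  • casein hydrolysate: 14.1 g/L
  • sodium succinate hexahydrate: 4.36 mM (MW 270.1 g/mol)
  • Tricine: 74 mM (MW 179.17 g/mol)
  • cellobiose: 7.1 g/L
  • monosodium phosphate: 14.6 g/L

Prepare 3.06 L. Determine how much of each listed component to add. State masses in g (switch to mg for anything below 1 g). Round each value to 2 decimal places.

Working volume: 3.06 L.
glucose: 193 mmol/L × 180.2 g/mol × 3.06 L ÷ 1000 = 106.42 g
sodium pyruvate: 29 mmol/L × 110 g/mol × 3.06 L ÷ 1000 = 9.76 g
casein hydrolysate: 14.1 g/L × 3.06 L = 43.15 g
sodium succinate hexahydrate: 4.36 mmol/L × 270.1 g/mol × 3.06 L ÷ 1000 = 3.60 g
Tricine: 74 mmol/L × 179.17 g/mol × 3.06 L ÷ 1000 = 40.57 g
cellobiose: 7.1 g/L × 3.06 L = 21.73 g
monosodium phosphate: 14.6 g/L × 3.06 L = 44.68 g

glucose 106.42 g; sodium pyruvate 9.76 g; casein hydrolysate 43.15 g; sodium succinate hexahydrate 3.60 g; Tricine 40.57 g; cellobiose 21.73 g; monosodium phosphate 44.68 g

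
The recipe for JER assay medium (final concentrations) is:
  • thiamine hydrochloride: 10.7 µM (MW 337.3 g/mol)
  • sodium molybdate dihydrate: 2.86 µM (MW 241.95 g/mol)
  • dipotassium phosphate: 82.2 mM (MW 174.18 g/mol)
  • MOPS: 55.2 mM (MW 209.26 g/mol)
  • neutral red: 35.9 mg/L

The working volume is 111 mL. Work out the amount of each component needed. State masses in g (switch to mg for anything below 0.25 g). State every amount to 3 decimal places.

Working volume: 111 mL = 0.111 L.
thiamine hydrochloride: 10.7 µmol/L × 337.3 g/mol × 0.111 L ÷ 1000 = 0.401 mg
sodium molybdate dihydrate: 2.86 µmol/L × 241.95 g/mol × 0.111 L ÷ 1000 = 0.077 mg
dipotassium phosphate: 82.2 mmol/L × 174.18 g/mol × 0.111 L ÷ 1000 = 1.589 g
MOPS: 55.2 mmol/L × 209.26 g/mol × 0.111 L ÷ 1000 = 1.282 g
neutral red: 35.9 mg/L × 0.111 L = 3.985 mg

thiamine hydrochloride 0.401 mg; sodium molybdate dihydrate 0.077 mg; dipotassium phosphate 1.589 g; MOPS 1.282 g; neutral red 3.985 mg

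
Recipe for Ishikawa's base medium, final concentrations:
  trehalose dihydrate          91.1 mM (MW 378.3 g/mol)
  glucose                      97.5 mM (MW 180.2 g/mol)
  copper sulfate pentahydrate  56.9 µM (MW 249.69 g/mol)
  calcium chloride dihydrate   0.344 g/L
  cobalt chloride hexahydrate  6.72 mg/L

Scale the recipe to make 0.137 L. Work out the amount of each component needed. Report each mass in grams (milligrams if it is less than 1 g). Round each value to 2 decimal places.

Scale factor relative to 1 L: 0.137.
trehalose dihydrate: 91.1 mmol/L × 378.3 g/mol × 0.137 L ÷ 1000 = 4.72 g
glucose: 97.5 mmol/L × 180.2 g/mol × 0.137 L ÷ 1000 = 2.41 g
copper sulfate pentahydrate: 56.9 µmol/L × 249.69 g/mol × 0.137 L ÷ 1000 = 1.95 mg
calcium chloride dihydrate: 0.344 g/L × 0.137 L = 0.047128 g = 47.13 mg
cobalt chloride hexahydrate: 6.72 mg/L × 0.137 L = 0.92 mg

trehalose dihydrate 4.72 g; glucose 2.41 g; copper sulfate pentahydrate 1.95 mg; calcium chloride dihydrate 47.13 mg; cobalt chloride hexahydrate 0.92 mg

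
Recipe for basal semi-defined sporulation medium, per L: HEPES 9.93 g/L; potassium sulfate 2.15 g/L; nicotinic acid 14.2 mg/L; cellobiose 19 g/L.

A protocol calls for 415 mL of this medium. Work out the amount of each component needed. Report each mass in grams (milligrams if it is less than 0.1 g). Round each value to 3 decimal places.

HEPES 4.121 g; potassium sulfate 0.892 g; nicotinic acid 5.893 mg; cellobiose 7.885 g

Target volume = 415 mL = 0.415 L.
HEPES: 9.93 g/L × 0.415 L = 4.121 g
potassium sulfate: 2.15 g/L × 0.415 L = 0.892 g
nicotinic acid: 14.2 mg/L × 0.415 L = 5.893 mg
cellobiose: 19 g/L × 0.415 L = 7.885 g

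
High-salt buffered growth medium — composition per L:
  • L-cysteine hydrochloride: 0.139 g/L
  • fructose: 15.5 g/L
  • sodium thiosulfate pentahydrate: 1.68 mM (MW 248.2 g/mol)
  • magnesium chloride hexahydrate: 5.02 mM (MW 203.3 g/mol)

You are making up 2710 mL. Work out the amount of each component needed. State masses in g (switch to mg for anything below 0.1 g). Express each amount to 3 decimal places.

L-cysteine hydrochloride 0.377 g; fructose 42.005 g; sodium thiosulfate pentahydrate 1.130 g; magnesium chloride hexahydrate 2.766 g

Scale factor relative to 1 L: 2.71.
L-cysteine hydrochloride: 0.139 g/L × 2.71 L = 0.377 g
fructose: 15.5 g/L × 2.71 L = 42.005 g
sodium thiosulfate pentahydrate: 1.68 mmol/L × 248.2 g/mol × 2.71 L ÷ 1000 = 1.130 g
magnesium chloride hexahydrate: 5.02 mmol/L × 203.3 g/mol × 2.71 L ÷ 1000 = 2.766 g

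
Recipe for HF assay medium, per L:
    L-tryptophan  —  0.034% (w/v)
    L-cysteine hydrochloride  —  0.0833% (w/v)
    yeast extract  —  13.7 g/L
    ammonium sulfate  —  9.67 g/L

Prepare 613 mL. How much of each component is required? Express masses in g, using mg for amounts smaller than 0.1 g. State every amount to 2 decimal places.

Scale factor relative to 1 L: 0.613.
L-tryptophan: 0.034 g per 100 mL × 613 mL ÷ 100 = 0.21 g
L-cysteine hydrochloride: 0.0833% w/v = 0.833 g/L → 0.833 × 0.613 L = 0.51 g
yeast extract: 13.7 g/L × 0.613 L = 8.40 g
ammonium sulfate: 9.67 g/L × 0.613 L = 5.93 g

L-tryptophan 0.21 g; L-cysteine hydrochloride 0.51 g; yeast extract 8.40 g; ammonium sulfate 5.93 g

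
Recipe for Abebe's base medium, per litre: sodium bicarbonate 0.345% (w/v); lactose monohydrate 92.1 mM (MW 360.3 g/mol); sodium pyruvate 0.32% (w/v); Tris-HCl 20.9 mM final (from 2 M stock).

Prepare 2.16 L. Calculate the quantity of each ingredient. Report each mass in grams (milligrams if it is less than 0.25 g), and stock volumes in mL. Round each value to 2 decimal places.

sodium bicarbonate 7.45 g; lactose monohydrate 71.68 g; sodium pyruvate 6.91 g; Tris-HCl 22.57 mL

Scale factor relative to 1 L: 2.16.
sodium bicarbonate: 0.345 g per 100 mL × 2160 mL ÷ 100 = 7.45 g
lactose monohydrate: 92.1 mmol/L × 360.3 g/mol × 2.16 L ÷ 1000 = 71.68 g
sodium pyruvate: 0.32 g per 100 mL × 2160 mL ÷ 100 = 6.91 g
Tris-HCl: C1V1 = C2V2 → 20.9 mM × 2160 mL ÷ 2000 mM = 22.57 mL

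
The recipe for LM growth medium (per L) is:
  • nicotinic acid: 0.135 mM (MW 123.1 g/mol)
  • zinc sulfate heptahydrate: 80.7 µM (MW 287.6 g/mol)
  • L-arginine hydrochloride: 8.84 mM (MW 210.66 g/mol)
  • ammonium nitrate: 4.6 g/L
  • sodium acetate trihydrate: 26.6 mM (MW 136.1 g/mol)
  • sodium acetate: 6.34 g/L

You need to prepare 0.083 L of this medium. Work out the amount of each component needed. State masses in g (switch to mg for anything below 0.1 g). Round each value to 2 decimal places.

nicotinic acid 1.38 mg; zinc sulfate heptahydrate 1.93 mg; L-arginine hydrochloride 0.15 g; ammonium nitrate 0.38 g; sodium acetate trihydrate 0.30 g; sodium acetate 0.53 g

Working volume: 0.083 L.
nicotinic acid: 0.135 mmol/L × 123.1 mg/mmol × 0.083 L = 1.38 mg
zinc sulfate heptahydrate: 80.7 µmol/L × 287.6 g/mol × 0.083 L ÷ 1000 = 1.93 mg
L-arginine hydrochloride: 8.84 mmol/L × 210.66 g/mol × 0.083 L ÷ 1000 = 0.15 g
ammonium nitrate: 4.6 g/L × 0.083 L = 0.38 g
sodium acetate trihydrate: 26.6 mmol/L × 136.1 g/mol × 0.083 L ÷ 1000 = 0.30 g
sodium acetate: 6.34 g/L × 0.083 L = 0.53 g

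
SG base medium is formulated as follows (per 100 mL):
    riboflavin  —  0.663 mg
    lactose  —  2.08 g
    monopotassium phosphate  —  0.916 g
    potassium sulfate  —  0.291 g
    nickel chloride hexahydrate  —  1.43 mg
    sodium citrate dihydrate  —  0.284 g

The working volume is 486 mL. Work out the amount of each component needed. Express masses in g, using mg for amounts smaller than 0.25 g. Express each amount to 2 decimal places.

riboflavin 3.22 mg; lactose 10.11 g; monopotassium phosphate 4.45 g; potassium sulfate 1.41 g; nickel chloride hexahydrate 6.95 mg; sodium citrate dihydrate 1.38 g

Ratio of target to recipe volume: 486 / 100 = 4.86.
riboflavin: 0.663 mg × (486 mL / 100 mL) = 3.22 mg
lactose: 2.08 g × (486 mL / 100 mL) = 10.11 g
monopotassium phosphate: 0.916 g × (486 mL / 100 mL) = 4.45 g
potassium sulfate: 0.291 g × (486 mL / 100 mL) = 1.41 g
nickel chloride hexahydrate: 1.43 mg × (486 mL / 100 mL) = 6.95 mg
sodium citrate dihydrate: 0.284 g × (486 mL / 100 mL) = 1.38 g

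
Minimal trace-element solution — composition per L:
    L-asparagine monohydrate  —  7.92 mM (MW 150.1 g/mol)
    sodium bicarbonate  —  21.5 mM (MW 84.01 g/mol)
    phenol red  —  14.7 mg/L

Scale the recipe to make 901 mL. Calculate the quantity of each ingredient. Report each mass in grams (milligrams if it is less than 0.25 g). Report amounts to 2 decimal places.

L-asparagine monohydrate 1.07 g; sodium bicarbonate 1.63 g; phenol red 13.24 mg

Target volume = 901 mL = 0.901 L.
L-asparagine monohydrate: 7.92 mmol/L × 150.1 g/mol × 0.901 L ÷ 1000 = 1.07 g
sodium bicarbonate: 21.5 mmol/L × 84.01 g/mol × 0.901 L ÷ 1000 = 1.63 g
phenol red: 14.7 mg/L × 0.901 L = 13.24 mg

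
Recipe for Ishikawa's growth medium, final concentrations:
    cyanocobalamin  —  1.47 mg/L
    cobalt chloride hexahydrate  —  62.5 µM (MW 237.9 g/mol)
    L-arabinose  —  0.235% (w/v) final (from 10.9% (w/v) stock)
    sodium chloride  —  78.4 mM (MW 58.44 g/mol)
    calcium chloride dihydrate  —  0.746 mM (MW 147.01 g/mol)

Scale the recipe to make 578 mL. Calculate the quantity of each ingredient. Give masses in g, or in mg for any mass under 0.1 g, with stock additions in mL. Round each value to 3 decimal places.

cyanocobalamin 0.850 mg; cobalt chloride hexahydrate 8.594 mg; L-arabinose 12.461 mL; sodium chloride 2.648 g; calcium chloride dihydrate 63.389 mg

Scale factor relative to 1 L: 0.578.
cyanocobalamin: 1.47 mg/L × 0.578 L = 0.850 mg
cobalt chloride hexahydrate: 62.5 µmol/L × 237.9 g/mol × 0.578 L ÷ 1000 = 8.594 mg
L-arabinose: C1V1 = C2V2 → 0.235% ÷ 10.9% × 578 mL = 12.461 mL
sodium chloride: 78.4 mmol/L × 58.44 g/mol × 0.578 L ÷ 1000 = 2.648 g
calcium chloride dihydrate: 0.746 mmol/L × 147.01 mg/mmol × 0.578 L = 63.389 mg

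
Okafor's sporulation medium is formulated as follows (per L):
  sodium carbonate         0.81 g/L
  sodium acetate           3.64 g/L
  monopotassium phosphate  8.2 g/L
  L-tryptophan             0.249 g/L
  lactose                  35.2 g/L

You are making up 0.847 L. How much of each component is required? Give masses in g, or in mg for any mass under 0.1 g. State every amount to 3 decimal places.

sodium carbonate 0.686 g; sodium acetate 3.083 g; monopotassium phosphate 6.945 g; L-tryptophan 0.211 g; lactose 29.814 g

Scale factor relative to 1 L: 0.847.
sodium carbonate: 0.81 g/L × 0.847 L = 0.686 g
sodium acetate: 3.64 g/L × 0.847 L = 3.083 g
monopotassium phosphate: 8.2 g/L × 0.847 L = 6.945 g
L-tryptophan: 0.249 g/L × 0.847 L = 0.211 g
lactose: 35.2 g/L × 0.847 L = 29.814 g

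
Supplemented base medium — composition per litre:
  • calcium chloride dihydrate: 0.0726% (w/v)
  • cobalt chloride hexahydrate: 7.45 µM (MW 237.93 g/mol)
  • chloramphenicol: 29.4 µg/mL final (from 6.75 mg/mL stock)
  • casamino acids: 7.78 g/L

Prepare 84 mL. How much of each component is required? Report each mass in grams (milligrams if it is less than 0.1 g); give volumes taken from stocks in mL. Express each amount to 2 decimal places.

Target volume = 84 mL = 0.084 L.
calcium chloride dihydrate: 0.0726% w/v = 0.726 g/L → 0.726 × 0.084 L = 0.060984 g = 60.98 mg
cobalt chloride hexahydrate: 7.45 µmol/L × 237.93 g/mol × 0.084 L ÷ 1000 = 0.15 mg
chloramphenicol: C1V1 = C2V2 → 29.4 µg/mL × 84 mL ÷ 6750 µg/mL = 0.37 mL
casamino acids: 7.78 g/L × 0.084 L = 0.65 g

calcium chloride dihydrate 60.98 mg; cobalt chloride hexahydrate 0.15 mg; chloramphenicol 0.37 mL; casamino acids 0.65 g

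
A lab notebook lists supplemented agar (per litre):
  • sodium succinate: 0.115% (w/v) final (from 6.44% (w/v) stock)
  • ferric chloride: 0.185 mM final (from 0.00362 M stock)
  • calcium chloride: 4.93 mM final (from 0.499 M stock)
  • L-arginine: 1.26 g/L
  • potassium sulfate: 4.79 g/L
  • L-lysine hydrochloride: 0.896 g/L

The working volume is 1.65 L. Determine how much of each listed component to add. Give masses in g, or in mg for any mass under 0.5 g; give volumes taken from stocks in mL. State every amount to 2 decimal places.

sodium succinate 29.46 mL; ferric chloride 84.32 mL; calcium chloride 16.30 mL; L-arginine 2.08 g; potassium sulfate 7.90 g; L-lysine hydrochloride 1.48 g

Scale factor relative to 1 L: 1.65.
sodium succinate: dilute stock: 0.115% ÷ 6.44% × 1650 mL = 29.46 mL
ferric chloride: dilute stock: 0.185 mM × 1650 mL ÷ 3.62 mM = 84.32 mL
calcium chloride: dilute stock: 4.93 mM × 1650 mL ÷ 499 mM = 16.30 mL
L-arginine: 1.26 g/L × 1.65 L = 2.08 g
potassium sulfate: 4.79 g/L × 1.65 L = 7.90 g
L-lysine hydrochloride: 0.896 g/L × 1.65 L = 1.48 g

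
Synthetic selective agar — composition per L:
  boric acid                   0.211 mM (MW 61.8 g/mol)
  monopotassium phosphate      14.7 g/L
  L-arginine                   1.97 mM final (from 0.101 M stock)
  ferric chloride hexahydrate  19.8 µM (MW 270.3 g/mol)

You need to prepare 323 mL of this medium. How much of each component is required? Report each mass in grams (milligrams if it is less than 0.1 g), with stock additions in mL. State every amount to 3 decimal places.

boric acid 4.212 mg; monopotassium phosphate 4.748 g; L-arginine 6.300 mL; ferric chloride hexahydrate 1.729 mg

Scale factor relative to 1 L: 0.323.
boric acid: 0.211 mmol/L × 61.8 mg/mmol × 0.323 L = 4.212 mg
monopotassium phosphate: 14.7 g/L × 0.323 L = 4.748 g
L-arginine: C1V1 = C2V2 → 1.97 mM × 323 mL ÷ 101 mM = 6.300 mL
ferric chloride hexahydrate: 19.8 µmol/L × 270.3 g/mol × 0.323 L ÷ 1000 = 1.729 mg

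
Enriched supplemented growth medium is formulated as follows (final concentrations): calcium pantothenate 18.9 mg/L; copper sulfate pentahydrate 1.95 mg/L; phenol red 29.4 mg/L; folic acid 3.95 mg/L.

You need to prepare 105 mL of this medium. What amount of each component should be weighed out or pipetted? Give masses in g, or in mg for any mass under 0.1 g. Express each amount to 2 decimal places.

calcium pantothenate 1.98 mg; copper sulfate pentahydrate 0.20 mg; phenol red 3.09 mg; folic acid 0.41 mg

Working volume: 105 mL = 0.105 L.
calcium pantothenate: 18.9 mg/L × 0.105 L = 1.98 mg
copper sulfate pentahydrate: 1.95 mg/L × 0.105 L = 0.20 mg
phenol red: 29.4 mg/L × 0.105 L = 3.09 mg
folic acid: 3.95 mg/L × 0.105 L = 0.41 mg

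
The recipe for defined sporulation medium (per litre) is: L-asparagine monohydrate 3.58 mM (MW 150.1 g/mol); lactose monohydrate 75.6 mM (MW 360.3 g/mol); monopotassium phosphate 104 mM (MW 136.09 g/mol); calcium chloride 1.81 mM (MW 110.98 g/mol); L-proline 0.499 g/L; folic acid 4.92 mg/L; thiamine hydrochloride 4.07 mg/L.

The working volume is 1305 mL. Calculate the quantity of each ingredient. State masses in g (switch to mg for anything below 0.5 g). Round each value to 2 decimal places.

Scale factor relative to 1 L: 1.305.
L-asparagine monohydrate: 3.58 mmol/L × 150.1 g/mol × 1.305 L ÷ 1000 = 0.70 g
lactose monohydrate: 75.6 mmol/L × 360.3 g/mol × 1.305 L ÷ 1000 = 35.55 g
monopotassium phosphate: 104 mmol/L × 136.09 g/mol × 1.305 L ÷ 1000 = 18.47 g
calcium chloride: 1.81 mmol/L × 110.98 mg/mmol × 1.305 L = 262.14 mg
L-proline: 0.499 g/L × 1.305 L = 0.65 g
folic acid: 4.92 mg/L × 1.305 L = 6.42 mg
thiamine hydrochloride: 4.07 mg/L × 1.305 L = 5.31 mg

L-asparagine monohydrate 0.70 g; lactose monohydrate 35.55 g; monopotassium phosphate 18.47 g; calcium chloride 262.14 mg; L-proline 0.65 g; folic acid 6.42 mg; thiamine hydrochloride 5.31 mg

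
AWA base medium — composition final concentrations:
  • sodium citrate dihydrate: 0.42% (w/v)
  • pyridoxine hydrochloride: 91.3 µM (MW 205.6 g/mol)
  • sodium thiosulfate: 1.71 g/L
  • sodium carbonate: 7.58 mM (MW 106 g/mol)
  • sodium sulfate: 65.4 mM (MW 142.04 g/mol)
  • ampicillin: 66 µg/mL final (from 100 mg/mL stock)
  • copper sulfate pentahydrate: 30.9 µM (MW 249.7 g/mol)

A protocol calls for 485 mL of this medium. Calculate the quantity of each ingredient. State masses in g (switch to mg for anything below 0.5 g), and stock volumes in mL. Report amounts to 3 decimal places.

Scale factor relative to 1 L: 0.485.
sodium citrate dihydrate: 0.42% w/v = 4.2 g/L → 4.2 × 0.485 L = 2.037 g
pyridoxine hydrochloride: 91.3 µmol/L × 205.6 g/mol × 0.485 L ÷ 1000 = 9.104 mg
sodium thiosulfate: 1.71 g/L × 0.485 L = 0.829 g
sodium carbonate: 7.58 mmol/L × 106 mg/mmol × 0.485 L = 389.688 mg
sodium sulfate: 65.4 mmol/L × 142.04 g/mol × 0.485 L ÷ 1000 = 4.505 g
ampicillin: C1V1 = C2V2 → 66 µg/mL × 485 mL ÷ 100000 µg/mL = 0.320 mL
copper sulfate pentahydrate: 30.9 µmol/L × 249.7 g/mol × 0.485 L ÷ 1000 = 3.742 mg

sodium citrate dihydrate 2.037 g; pyridoxine hydrochloride 9.104 mg; sodium thiosulfate 0.829 g; sodium carbonate 389.688 mg; sodium sulfate 4.505 g; ampicillin 0.320 mL; copper sulfate pentahydrate 3.742 mg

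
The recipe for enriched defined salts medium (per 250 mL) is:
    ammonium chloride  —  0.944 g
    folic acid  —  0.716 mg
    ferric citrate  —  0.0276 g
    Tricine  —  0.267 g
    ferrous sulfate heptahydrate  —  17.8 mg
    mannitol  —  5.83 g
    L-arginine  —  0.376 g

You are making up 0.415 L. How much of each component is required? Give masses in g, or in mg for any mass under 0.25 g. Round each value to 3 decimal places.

Scale factor = 415 mL / 250 mL = 1.66.
ammonium chloride: 0.944 g × (415 mL / 250 mL) = 1.567 g
folic acid: 0.716 mg × (415 mL / 250 mL) = 1.189 mg
ferric citrate: 0.0276 g × (415 mL / 250 mL) = 0.045816 g = 45.816 mg
Tricine: 0.267 g × (415 mL / 250 mL) = 0.443 g
ferrous sulfate heptahydrate: 17.8 mg × (415 mL / 250 mL) = 29.548 mg
mannitol: 5.83 g × (415 mL / 250 mL) = 9.678 g
L-arginine: 0.376 g × (415 mL / 250 mL) = 0.624 g

ammonium chloride 1.567 g; folic acid 1.189 mg; ferric citrate 45.816 mg; Tricine 0.443 g; ferrous sulfate heptahydrate 29.548 mg; mannitol 9.678 g; L-arginine 0.624 g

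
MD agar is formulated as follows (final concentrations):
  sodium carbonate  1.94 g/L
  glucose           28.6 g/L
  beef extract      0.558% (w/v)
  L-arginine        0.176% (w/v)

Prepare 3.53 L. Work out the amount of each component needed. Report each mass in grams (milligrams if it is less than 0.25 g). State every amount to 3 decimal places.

Scale factor relative to 1 L: 3.53.
sodium carbonate: 1.94 g/L × 3.53 L = 6.848 g
glucose: 28.6 g/L × 3.53 L = 100.958 g
beef extract: 0.558 g per 100 mL × 3530 mL ÷ 100 = 19.697 g
L-arginine: 0.176% w/v = 1.76 g/L → 1.76 × 3.53 L = 6.213 g

sodium carbonate 6.848 g; glucose 100.958 g; beef extract 19.697 g; L-arginine 6.213 g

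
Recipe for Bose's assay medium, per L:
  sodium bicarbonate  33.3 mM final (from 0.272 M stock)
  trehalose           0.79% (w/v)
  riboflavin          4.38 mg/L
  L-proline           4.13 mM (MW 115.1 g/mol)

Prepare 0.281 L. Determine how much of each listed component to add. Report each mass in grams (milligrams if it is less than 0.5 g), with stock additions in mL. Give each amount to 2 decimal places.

sodium bicarbonate 34.40 mL; trehalose 2.22 g; riboflavin 1.23 mg; L-proline 133.58 mg

Working volume: 0.281 L.
sodium bicarbonate: dilute stock: 33.3 mM × 281 mL ÷ 272 mM = 34.40 mL
trehalose: 0.79 g per 100 mL × 281 mL ÷ 100 = 2.22 g
riboflavin: 4.38 mg/L × 0.281 L = 1.23 mg
L-proline: 4.13 mmol/L × 115.1 mg/mmol × 0.281 L = 133.58 mg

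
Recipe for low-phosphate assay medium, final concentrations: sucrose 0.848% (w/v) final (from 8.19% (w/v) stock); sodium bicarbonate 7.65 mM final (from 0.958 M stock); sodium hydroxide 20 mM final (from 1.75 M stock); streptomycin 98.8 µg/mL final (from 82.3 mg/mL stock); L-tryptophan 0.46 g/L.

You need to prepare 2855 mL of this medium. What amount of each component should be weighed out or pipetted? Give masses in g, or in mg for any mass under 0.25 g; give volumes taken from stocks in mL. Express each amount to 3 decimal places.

sucrose 295.609 mL; sodium bicarbonate 22.798 mL; sodium hydroxide 32.629 mL; streptomycin 3.427 mL; L-tryptophan 1.313 g

Scale factor relative to 1 L: 2.855.
sucrose: dilute stock: 0.848% ÷ 8.19% × 2855 mL = 295.609 mL
sodium bicarbonate: dilute stock: 7.65 mM × 2855 mL ÷ 958 mM = 22.798 mL
sodium hydroxide: dilute stock: 20 mM × 2855 mL ÷ 1750 mM = 32.629 mL
streptomycin: V = C2·V2/C1 = 98.8 µg/mL × 2855 mL ÷ 82300 µg/mL = 3.427 mL
L-tryptophan: 0.46 g/L × 2.855 L = 1.313 g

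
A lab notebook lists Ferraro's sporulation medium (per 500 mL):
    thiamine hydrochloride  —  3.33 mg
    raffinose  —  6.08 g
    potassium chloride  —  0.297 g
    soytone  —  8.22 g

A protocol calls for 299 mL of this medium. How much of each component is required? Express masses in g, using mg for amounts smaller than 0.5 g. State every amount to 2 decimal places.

Ratio of target to recipe volume: 299 / 500 = 0.598.
thiamine hydrochloride: 3.33 mg × (299 mL / 500 mL) = 1.99 mg
raffinose: 6.08 g × (299 mL / 500 mL) = 3.64 g
potassium chloride: 0.297 g × (299 mL / 500 mL) = 0.177606 g = 177.61 mg
soytone: 8.22 g × (299 mL / 500 mL) = 4.92 g

thiamine hydrochloride 1.99 mg; raffinose 3.64 g; potassium chloride 177.61 mg; soytone 4.92 g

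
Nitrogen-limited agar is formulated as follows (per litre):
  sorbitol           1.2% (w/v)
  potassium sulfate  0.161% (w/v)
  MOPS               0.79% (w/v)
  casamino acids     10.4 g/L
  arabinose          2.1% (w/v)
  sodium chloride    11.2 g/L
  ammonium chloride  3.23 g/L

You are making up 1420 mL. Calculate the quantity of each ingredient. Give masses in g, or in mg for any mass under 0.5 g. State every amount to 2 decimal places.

Scale factor relative to 1 L: 1.42.
sorbitol: 1.2 g per 100 mL × 1420 mL ÷ 100 = 17.04 g
potassium sulfate: 0.161% w/v = 1.61 g/L → 1.61 × 1.42 L = 2.29 g
MOPS: 0.79% w/v = 7.9 g/L → 7.9 × 1.42 L = 11.22 g
casamino acids: 10.4 g/L × 1.42 L = 14.77 g
arabinose: 2.1 g per 100 mL × 1420 mL ÷ 100 = 29.82 g
sodium chloride: 11.2 g/L × 1.42 L = 15.90 g
ammonium chloride: 3.23 g/L × 1.42 L = 4.59 g

sorbitol 17.04 g; potassium sulfate 2.29 g; MOPS 11.22 g; casamino acids 14.77 g; arabinose 29.82 g; sodium chloride 15.90 g; ammonium chloride 4.59 g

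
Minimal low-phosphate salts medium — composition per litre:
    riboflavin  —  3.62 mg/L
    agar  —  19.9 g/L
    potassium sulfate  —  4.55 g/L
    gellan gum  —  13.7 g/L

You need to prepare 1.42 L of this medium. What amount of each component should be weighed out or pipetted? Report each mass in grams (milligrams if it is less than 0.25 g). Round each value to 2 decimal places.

riboflavin 5.14 mg; agar 28.26 g; potassium sulfate 6.46 g; gellan gum 19.45 g

Scale factor relative to 1 L: 1.42.
riboflavin: 3.62 mg/L × 1.42 L = 5.14 mg
agar: 19.9 g/L × 1.42 L = 28.26 g
potassium sulfate: 4.55 g/L × 1.42 L = 6.46 g
gellan gum: 13.7 g/L × 1.42 L = 19.45 g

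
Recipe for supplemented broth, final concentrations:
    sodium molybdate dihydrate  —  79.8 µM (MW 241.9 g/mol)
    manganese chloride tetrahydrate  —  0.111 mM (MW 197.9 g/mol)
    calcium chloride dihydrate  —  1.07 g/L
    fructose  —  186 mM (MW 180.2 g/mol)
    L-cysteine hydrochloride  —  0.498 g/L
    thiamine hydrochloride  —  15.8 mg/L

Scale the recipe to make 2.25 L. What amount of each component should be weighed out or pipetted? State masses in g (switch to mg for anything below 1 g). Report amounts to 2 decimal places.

Scale factor relative to 1 L: 2.25.
sodium molybdate dihydrate: 79.8 µmol/L × 241.9 g/mol × 2.25 L ÷ 1000 = 43.43 mg
manganese chloride tetrahydrate: 0.111 mmol/L × 197.9 mg/mmol × 2.25 L = 49.43 mg
calcium chloride dihydrate: 1.07 g/L × 2.25 L = 2.41 g
fructose: 186 mmol/L × 180.2 g/mol × 2.25 L ÷ 1000 = 75.41 g
L-cysteine hydrochloride: 0.498 g/L × 2.25 L = 1.12 g
thiamine hydrochloride: 15.8 mg/L × 2.25 L = 35.55 mg

sodium molybdate dihydrate 43.43 mg; manganese chloride tetrahydrate 49.43 mg; calcium chloride dihydrate 2.41 g; fructose 75.41 g; L-cysteine hydrochloride 1.12 g; thiamine hydrochloride 35.55 mg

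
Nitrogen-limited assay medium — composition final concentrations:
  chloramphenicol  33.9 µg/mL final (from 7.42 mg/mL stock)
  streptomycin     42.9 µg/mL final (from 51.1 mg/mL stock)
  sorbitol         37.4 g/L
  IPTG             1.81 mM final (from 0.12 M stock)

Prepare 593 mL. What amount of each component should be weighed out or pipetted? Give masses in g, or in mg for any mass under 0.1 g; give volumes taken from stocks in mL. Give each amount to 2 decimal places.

Working volume: 593 mL = 0.593 L.
chloramphenicol: V = C2·V2/C1 = 33.9 µg/mL × 593 mL ÷ 7420 µg/mL = 2.71 mL
streptomycin: dilute stock: 42.9 µg/mL × 593 mL ÷ 51100 µg/mL = 0.50 mL
sorbitol: 37.4 g/L × 0.593 L = 22.18 g
IPTG: dilute stock: 1.81 mM × 593 mL ÷ 120 mM = 8.94 mL

chloramphenicol 2.71 mL; streptomycin 0.50 mL; sorbitol 22.18 g; IPTG 8.94 mL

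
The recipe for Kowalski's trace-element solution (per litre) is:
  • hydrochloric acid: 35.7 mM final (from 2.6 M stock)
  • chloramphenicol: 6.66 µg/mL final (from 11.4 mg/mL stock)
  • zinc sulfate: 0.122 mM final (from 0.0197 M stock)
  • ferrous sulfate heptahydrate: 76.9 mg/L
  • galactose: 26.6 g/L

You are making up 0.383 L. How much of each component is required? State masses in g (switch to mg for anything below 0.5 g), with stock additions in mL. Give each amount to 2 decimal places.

Working volume: 0.383 L.
hydrochloric acid: V = C2·V2/C1 = 35.7 mM × 383 mL ÷ 2600 mM = 5.26 mL
chloramphenicol: C1V1 = C2V2 → 6.66 µg/mL × 383 mL ÷ 11400 µg/mL = 0.22 mL
zinc sulfate: V = C2·V2/C1 = 0.122 mM × 383 mL ÷ 19.7 mM = 2.37 mL
ferrous sulfate heptahydrate: 76.9 mg/L × 0.383 L = 29.45 mg
galactose: 26.6 g/L × 0.383 L = 10.19 g

hydrochloric acid 5.26 mL; chloramphenicol 0.22 mL; zinc sulfate 2.37 mL; ferrous sulfate heptahydrate 29.45 mg; galactose 10.19 g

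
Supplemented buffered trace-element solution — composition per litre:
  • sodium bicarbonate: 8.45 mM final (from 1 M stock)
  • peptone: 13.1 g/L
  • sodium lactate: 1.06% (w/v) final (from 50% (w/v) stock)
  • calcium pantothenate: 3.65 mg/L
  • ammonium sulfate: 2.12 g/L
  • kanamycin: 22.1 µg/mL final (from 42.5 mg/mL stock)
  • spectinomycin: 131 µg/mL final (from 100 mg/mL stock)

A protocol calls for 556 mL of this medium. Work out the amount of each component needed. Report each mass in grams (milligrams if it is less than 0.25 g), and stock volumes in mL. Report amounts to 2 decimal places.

sodium bicarbonate 4.70 mL; peptone 7.28 g; sodium lactate 11.79 mL; calcium pantothenate 2.03 mg; ammonium sulfate 1.18 g; kanamycin 0.29 mL; spectinomycin 0.73 mL

Target volume = 556 mL = 0.556 L.
sodium bicarbonate: C1V1 = C2V2 → 8.45 mM × 556 mL ÷ 1000 mM = 4.70 mL
peptone: 13.1 g/L × 0.556 L = 7.28 g
sodium lactate: dilute stock: 1.06% ÷ 50% × 556 mL = 11.79 mL
calcium pantothenate: 3.65 mg/L × 0.556 L = 2.03 mg
ammonium sulfate: 2.12 g/L × 0.556 L = 1.18 g
kanamycin: C1V1 = C2V2 → 22.1 µg/mL × 556 mL ÷ 42500 µg/mL = 0.29 mL
spectinomycin: dilute stock: 131 µg/mL × 556 mL ÷ 100000 µg/mL = 0.73 mL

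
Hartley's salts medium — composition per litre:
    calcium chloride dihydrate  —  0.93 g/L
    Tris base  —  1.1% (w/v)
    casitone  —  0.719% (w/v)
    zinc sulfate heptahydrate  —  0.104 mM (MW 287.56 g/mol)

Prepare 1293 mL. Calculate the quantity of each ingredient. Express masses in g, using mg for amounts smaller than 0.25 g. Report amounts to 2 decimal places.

calcium chloride dihydrate 1.20 g; Tris base 14.22 g; casitone 9.30 g; zinc sulfate heptahydrate 38.67 mg

Scale factor relative to 1 L: 1.293.
calcium chloride dihydrate: 0.93 g/L × 1.293 L = 1.20 g
Tris base: 1.1 g per 100 mL × 1293 mL ÷ 100 = 14.22 g
casitone: 0.719% w/v = 7.19 g/L → 7.19 × 1.293 L = 9.30 g
zinc sulfate heptahydrate: 0.104 mmol/L × 287.56 mg/mmol × 1.293 L = 38.67 mg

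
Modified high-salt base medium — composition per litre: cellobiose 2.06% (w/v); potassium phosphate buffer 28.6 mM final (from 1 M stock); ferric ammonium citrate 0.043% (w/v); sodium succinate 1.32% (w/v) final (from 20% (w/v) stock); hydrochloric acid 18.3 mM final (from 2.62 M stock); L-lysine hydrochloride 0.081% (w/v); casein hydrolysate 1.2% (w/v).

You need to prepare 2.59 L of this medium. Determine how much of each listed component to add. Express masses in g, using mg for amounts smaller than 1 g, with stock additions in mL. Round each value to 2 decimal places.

cellobiose 53.35 g; potassium phosphate buffer 74.07 mL; ferric ammonium citrate 1.11 g; sodium succinate 170.94 mL; hydrochloric acid 18.09 mL; L-lysine hydrochloride 2.10 g; casein hydrolysate 31.08 g

Working volume: 2.59 L.
cellobiose: 2.06 g per 100 mL × 2590 mL ÷ 100 = 53.35 g
potassium phosphate buffer: dilute stock: 28.6 mM × 2590 mL ÷ 1000 mM = 74.07 mL
ferric ammonium citrate: 0.043% w/v = 0.43 g/L → 0.43 × 2.59 L = 1.11 g
sodium succinate: dilute stock: 1.32% ÷ 20% × 2590 mL = 170.94 mL
hydrochloric acid: V = C2·V2/C1 = 18.3 mM × 2590 mL ÷ 2620 mM = 18.09 mL
L-lysine hydrochloride: 0.081 g per 100 mL × 2590 mL ÷ 100 = 2.10 g
casein hydrolysate: 1.2 g per 100 mL × 2590 mL ÷ 100 = 31.08 g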